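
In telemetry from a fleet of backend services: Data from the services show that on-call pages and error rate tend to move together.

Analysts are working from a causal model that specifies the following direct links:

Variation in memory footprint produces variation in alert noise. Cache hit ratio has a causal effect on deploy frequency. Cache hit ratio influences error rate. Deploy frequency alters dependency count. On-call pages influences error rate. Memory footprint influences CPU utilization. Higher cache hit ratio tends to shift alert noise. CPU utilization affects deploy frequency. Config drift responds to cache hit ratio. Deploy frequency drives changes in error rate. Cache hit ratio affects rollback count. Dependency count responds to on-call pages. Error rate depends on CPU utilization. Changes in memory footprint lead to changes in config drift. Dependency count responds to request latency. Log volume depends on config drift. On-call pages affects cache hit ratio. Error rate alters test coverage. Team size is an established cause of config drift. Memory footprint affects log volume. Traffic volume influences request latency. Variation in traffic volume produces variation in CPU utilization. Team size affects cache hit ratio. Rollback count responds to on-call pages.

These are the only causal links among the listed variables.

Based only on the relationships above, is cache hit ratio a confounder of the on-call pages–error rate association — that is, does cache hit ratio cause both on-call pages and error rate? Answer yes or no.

no

Cache hit ratio has no stated causal path to on-call pages. A confounder must cause both variables, so cache hit ratio does not qualify.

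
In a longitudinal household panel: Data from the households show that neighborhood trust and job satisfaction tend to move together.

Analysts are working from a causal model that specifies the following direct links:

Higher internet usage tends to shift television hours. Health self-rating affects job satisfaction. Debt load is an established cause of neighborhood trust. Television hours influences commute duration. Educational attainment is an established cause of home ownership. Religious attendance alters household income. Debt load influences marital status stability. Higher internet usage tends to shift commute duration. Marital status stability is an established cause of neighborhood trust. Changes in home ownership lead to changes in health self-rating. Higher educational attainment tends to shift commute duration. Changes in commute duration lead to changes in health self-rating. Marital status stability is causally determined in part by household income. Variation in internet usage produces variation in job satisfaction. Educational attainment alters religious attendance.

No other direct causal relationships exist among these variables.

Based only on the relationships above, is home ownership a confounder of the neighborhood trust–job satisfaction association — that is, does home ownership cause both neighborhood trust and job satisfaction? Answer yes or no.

Home ownership has no stated causal path to neighborhood trust. A confounder must cause both variables, so home ownership does not qualify.

no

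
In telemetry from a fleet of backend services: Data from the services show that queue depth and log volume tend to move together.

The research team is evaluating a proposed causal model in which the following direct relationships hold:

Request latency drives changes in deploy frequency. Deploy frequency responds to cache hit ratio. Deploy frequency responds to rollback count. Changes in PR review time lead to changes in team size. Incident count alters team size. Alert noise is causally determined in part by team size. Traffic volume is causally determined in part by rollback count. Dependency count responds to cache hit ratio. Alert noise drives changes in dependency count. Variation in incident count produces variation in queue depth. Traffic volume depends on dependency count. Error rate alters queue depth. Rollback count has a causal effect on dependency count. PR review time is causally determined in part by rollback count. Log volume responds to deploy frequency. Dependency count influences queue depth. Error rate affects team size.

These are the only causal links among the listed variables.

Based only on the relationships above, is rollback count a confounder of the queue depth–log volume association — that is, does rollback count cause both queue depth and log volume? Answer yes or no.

Rollback count has a causal path to queue depth (rollback count → dependency count → queue depth) and to log volume (rollback count → deploy frequency → log volume), so it is a common cause of both — a confounder.

yes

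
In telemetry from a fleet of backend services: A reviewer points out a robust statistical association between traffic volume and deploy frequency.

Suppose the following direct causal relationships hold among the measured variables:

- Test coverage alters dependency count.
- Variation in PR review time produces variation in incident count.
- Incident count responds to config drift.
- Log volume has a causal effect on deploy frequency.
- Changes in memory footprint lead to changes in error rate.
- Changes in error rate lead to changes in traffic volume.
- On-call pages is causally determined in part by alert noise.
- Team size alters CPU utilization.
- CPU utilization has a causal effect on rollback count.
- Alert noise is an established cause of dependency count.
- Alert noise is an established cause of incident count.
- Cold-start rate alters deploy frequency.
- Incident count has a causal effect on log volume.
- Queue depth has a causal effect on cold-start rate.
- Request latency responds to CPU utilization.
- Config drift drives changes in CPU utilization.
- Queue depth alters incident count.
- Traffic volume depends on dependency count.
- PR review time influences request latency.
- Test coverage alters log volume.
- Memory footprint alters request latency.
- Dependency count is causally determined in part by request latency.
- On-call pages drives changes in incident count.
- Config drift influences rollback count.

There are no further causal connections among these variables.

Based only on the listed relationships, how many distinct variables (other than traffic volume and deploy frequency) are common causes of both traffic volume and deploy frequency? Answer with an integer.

The common causes are: PR review time (to traffic volume via PR review time → request latency → dependency count → traffic volume; to deploy frequency via PR review time → incident count → log volume → deploy frequency); alert noise (to traffic volume via alert noise → dependency count → traffic volume; to deploy frequency via alert noise → incident count → log volume → deploy frequency); config drift (to traffic volume via config drift → CPU utilization → request latency → dependency count → traffic volume; to deploy frequency via config drift → incident count → log volume → deploy frequency); test coverage (to traffic volume via test coverage → dependency count → traffic volume; to deploy frequency via test coverage → log volume → deploy frequency).
Every other variable lacks a causal path to at least one of traffic volume and deploy frequency.

4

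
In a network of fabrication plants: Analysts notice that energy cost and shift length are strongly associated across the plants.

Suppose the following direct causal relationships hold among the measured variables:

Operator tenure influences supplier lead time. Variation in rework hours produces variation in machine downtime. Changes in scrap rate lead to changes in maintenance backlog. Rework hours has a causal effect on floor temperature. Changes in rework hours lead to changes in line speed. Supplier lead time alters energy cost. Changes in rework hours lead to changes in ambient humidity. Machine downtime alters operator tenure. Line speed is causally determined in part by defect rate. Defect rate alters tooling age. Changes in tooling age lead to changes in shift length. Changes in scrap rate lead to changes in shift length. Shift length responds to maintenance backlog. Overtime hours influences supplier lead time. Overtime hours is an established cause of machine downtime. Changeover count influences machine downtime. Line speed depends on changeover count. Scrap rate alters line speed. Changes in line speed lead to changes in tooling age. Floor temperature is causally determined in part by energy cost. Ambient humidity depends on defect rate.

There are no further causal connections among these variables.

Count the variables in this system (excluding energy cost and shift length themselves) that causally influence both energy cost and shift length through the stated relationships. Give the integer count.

The common causes are: changeover count (to energy cost via changeover count → machine downtime → operator tenure → supplier lead time → energy cost; to shift length via changeover count → line speed → tooling age → shift length); rework hours (to energy cost via rework hours → machine downtime → operator tenure → supplier lead time → energy cost; to shift length via rework hours → line speed → tooling age → shift length).
Every other variable lacks a causal path to at least one of energy cost and shift length.

2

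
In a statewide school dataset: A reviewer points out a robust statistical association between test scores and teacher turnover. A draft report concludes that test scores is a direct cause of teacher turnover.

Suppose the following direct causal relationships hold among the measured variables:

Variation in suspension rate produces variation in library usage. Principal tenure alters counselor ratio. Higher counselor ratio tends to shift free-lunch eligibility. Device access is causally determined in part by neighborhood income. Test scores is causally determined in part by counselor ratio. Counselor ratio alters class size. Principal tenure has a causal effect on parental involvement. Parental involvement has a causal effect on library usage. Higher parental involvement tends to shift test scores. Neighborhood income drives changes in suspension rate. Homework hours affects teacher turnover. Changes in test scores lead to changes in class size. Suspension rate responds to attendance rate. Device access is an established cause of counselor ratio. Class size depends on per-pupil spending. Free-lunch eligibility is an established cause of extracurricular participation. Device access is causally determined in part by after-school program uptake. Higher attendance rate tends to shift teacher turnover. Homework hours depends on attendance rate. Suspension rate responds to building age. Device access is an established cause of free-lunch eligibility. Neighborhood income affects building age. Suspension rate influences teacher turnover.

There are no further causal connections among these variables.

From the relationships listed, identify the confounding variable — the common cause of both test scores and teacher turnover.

Neighborhood income has a causal path to test scores (neighborhood income → device access → counselor ratio → test scores) and a separate causal path to teacher turnover (neighborhood income → suspension rate → teacher turnover), so it is a common cause of both.
No stated relationship gives test scores a causal route to teacher turnover, so the correlation is explained by the shared upstream cause rather than a direct effect.

neighborhood income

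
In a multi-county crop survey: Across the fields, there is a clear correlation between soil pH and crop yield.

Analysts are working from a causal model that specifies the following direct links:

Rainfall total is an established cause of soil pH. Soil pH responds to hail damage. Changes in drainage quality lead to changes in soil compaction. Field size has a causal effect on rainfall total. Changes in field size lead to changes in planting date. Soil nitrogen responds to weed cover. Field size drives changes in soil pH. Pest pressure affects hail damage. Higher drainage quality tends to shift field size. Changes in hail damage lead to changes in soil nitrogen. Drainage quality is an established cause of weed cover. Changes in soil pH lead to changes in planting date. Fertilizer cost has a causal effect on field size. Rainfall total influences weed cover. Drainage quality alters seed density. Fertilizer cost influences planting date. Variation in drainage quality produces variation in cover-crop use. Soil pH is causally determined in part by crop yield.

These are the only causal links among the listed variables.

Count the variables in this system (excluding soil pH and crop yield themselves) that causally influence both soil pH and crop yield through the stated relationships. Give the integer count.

0

No listed variable has a causal path to both soil pH and crop yield, so there are no common causes.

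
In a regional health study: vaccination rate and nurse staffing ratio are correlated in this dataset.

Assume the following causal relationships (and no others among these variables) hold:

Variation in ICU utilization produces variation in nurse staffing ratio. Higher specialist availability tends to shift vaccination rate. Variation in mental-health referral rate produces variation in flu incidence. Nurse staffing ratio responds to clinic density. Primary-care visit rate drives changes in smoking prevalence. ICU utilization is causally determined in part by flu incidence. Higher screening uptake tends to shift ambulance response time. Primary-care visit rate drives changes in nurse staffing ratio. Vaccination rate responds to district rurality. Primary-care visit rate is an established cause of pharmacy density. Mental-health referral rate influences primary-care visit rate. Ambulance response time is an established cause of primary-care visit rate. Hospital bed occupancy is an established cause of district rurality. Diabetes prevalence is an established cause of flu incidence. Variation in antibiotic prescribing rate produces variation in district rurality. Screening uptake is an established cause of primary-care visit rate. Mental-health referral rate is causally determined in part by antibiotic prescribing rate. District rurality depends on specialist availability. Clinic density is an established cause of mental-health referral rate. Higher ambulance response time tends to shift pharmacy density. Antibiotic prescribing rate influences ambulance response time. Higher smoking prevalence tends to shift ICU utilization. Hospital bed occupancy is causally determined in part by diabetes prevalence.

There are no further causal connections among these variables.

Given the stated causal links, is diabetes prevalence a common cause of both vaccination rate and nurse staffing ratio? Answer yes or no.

Diabetes prevalence has a causal path to vaccination rate (diabetes prevalence → hospital bed occupancy → district rurality → vaccination rate) and to nurse staffing ratio (diabetes prevalence → flu incidence → ICU utilization → nurse staffing ratio), so it is a common cause of both — a confounder.

yes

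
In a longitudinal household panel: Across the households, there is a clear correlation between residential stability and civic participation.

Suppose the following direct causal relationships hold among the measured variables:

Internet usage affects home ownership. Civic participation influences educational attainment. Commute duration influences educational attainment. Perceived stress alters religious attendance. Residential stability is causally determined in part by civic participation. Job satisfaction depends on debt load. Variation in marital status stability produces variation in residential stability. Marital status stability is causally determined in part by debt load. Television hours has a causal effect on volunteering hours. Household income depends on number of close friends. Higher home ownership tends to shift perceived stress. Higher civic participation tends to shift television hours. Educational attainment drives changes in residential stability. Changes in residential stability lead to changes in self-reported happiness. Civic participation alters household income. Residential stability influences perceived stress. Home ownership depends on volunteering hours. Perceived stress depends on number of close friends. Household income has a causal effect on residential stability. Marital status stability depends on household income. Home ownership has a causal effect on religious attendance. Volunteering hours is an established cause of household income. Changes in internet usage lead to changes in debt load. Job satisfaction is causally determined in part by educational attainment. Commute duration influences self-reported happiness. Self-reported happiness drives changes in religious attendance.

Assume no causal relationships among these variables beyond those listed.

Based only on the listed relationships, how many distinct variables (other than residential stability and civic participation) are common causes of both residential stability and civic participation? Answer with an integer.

No listed variable has a causal path to both residential stability and civic participation, so there are no common causes.

0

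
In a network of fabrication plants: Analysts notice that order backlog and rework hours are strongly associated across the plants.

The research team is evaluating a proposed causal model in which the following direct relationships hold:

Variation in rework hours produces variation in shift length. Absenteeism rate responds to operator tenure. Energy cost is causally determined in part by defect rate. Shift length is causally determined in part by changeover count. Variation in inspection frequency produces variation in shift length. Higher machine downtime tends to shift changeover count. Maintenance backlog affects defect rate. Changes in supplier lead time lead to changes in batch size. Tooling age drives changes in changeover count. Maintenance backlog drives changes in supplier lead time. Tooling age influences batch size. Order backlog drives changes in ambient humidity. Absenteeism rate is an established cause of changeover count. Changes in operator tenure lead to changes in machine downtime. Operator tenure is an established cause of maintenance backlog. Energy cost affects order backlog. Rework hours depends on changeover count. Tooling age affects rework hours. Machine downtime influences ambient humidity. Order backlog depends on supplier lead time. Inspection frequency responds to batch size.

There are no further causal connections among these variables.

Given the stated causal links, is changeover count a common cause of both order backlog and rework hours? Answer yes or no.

Changeover count has no stated causal path to order backlog. A confounder must cause both variables, so changeover count does not qualify.

no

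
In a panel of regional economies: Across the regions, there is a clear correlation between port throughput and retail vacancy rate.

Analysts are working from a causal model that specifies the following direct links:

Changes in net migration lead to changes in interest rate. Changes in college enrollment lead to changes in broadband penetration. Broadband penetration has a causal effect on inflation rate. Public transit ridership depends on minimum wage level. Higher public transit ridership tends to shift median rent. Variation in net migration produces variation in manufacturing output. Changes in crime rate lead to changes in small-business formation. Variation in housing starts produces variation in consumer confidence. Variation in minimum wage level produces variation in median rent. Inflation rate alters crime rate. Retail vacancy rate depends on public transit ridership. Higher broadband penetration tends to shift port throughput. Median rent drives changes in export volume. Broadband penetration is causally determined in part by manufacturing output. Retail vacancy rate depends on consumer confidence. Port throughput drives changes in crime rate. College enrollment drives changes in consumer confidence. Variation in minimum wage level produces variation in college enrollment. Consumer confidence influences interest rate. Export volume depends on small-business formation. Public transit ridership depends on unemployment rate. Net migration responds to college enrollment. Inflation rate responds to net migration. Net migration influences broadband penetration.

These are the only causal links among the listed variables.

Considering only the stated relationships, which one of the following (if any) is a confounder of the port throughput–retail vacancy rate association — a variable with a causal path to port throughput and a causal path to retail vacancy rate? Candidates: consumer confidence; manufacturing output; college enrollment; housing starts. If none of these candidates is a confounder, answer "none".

college enrollment

College enrollment causes port throughput (college enrollment → broadband penetration → port throughput) and also causes retail vacancy rate (college enrollment → consumer confidence → retail vacancy rate); it is a common cause of both.
Each of the other candidates lacks a causal path to at least one of port throughput and retail vacancy rate, so they do not confound the relationship.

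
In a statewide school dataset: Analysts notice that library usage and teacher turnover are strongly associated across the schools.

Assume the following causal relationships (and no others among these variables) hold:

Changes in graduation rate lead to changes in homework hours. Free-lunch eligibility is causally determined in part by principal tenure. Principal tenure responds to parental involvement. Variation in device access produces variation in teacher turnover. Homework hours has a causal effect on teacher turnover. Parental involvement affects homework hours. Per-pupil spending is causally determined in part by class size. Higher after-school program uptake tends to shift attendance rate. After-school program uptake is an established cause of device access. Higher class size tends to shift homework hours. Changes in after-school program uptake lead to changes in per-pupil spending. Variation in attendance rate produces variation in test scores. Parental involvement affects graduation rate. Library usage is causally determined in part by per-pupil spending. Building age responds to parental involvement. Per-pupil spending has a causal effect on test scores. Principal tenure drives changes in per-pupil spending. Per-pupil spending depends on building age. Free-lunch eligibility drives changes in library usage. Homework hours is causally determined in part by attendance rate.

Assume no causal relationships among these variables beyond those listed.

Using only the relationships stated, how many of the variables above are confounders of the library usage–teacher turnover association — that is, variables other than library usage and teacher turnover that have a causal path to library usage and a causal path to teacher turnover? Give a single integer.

3

The common causes are: after-school program uptake (to library usage via after-school program uptake → per-pupil spending → library usage; to teacher turnover via after-school program uptake → device access → teacher turnover); class size (to library usage via class size → per-pupil spending → library usage; to teacher turnover via class size → homework hours → teacher turnover); parental involvement (to library usage via parental involvement → principal tenure → per-pupil spending → library usage; to teacher turnover via parental involvement → homework hours → teacher turnover).
Every other variable lacks a causal path to at least one of library usage and teacher turnover.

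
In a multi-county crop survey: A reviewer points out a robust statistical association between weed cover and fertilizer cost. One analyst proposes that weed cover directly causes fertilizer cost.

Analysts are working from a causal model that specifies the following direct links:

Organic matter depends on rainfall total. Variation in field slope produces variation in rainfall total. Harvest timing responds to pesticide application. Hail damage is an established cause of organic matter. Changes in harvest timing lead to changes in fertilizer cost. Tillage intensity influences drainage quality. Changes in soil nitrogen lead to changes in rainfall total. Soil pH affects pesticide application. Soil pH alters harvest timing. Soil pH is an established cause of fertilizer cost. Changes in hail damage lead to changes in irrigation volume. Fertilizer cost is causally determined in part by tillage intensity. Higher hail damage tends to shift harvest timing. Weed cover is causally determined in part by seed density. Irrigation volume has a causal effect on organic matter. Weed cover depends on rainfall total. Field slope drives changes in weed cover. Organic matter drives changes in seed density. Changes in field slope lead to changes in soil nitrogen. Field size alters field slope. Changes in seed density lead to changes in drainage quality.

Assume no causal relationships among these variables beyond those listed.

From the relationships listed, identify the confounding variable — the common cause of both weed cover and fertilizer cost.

hail damage

Hail damage has a causal path to weed cover (hail damage → organic matter → seed density → weed cover) and a separate causal path to fertilizer cost (hail damage → harvest timing → fertilizer cost), so it is a common cause of both.
No stated relationship gives weed cover a causal route to fertilizer cost, so the correlation is explained by the shared upstream cause rather than a direct effect.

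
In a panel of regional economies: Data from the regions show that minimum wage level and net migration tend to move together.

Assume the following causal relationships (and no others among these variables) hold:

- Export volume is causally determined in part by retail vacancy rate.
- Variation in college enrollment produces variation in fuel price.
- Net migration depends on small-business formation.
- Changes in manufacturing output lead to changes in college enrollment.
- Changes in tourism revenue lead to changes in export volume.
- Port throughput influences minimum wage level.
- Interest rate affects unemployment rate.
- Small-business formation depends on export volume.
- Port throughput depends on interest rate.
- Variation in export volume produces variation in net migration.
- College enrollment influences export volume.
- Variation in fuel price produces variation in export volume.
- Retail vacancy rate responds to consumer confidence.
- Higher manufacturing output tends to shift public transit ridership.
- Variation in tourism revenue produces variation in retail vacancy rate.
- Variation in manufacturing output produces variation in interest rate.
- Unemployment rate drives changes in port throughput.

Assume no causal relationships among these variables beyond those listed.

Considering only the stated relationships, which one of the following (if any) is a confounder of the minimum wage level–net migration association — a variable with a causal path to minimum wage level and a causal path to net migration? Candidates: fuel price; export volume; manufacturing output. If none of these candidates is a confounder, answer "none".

manufacturing output

Manufacturing output causes minimum wage level (manufacturing output → interest rate → port throughput → minimum wage level) and also causes net migration (manufacturing output → college enrollment → export volume → net migration); it is a common cause of both.
Each of the other candidates lacks a causal path to at least one of minimum wage level and net migration, so they do not confound the relationship.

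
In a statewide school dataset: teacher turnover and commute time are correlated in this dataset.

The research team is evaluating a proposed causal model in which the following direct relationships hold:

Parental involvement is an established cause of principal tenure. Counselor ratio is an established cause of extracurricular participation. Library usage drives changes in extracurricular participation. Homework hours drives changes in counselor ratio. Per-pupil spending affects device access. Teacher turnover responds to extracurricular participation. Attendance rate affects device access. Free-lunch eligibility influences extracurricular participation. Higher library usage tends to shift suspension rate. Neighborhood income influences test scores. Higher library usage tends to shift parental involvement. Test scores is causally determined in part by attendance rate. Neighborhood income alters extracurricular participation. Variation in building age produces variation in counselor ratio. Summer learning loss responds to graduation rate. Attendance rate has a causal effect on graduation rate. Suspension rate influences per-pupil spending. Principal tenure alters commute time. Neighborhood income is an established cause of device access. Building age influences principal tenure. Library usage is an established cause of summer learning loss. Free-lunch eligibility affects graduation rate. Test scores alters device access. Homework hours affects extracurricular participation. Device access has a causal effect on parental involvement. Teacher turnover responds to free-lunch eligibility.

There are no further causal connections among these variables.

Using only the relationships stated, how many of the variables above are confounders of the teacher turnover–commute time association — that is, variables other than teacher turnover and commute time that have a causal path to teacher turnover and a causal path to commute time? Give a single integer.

The common causes are: building age (to teacher turnover via building age → counselor ratio → extracurricular participation → teacher turnover; to commute time via building age → principal tenure → commute time); library usage (to teacher turnover via library usage → extracurricular participation → teacher turnover; to commute time via library usage → parental involvement → principal tenure → commute time); neighborhood income (to teacher turnover via neighborhood income → extracurricular participation → teacher turnover; to commute time via neighborhood income → device access → parental involvement → principal tenure → commute time).
Every other variable lacks a causal path to at least one of teacher turnover and commute time.

3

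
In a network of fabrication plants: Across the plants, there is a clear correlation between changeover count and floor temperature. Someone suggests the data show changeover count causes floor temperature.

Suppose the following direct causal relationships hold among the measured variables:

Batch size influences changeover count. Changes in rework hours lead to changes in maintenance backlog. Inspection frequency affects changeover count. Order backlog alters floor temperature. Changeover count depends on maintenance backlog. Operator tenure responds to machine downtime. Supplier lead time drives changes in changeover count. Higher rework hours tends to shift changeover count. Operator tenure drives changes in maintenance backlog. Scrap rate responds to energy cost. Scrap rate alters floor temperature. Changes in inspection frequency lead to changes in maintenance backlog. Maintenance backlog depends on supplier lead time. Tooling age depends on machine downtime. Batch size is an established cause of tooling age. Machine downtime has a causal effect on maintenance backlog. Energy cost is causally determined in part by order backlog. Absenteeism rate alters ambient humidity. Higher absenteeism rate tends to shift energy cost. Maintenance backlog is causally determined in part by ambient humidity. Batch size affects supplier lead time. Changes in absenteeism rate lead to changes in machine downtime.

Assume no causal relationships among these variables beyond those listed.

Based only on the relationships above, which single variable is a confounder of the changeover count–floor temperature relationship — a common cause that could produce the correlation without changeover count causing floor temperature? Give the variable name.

Absenteeism rate has a causal path to changeover count (absenteeism rate → ambient humidity → maintenance backlog → changeover count) and a separate causal path to floor temperature (absenteeism rate → energy cost → scrap rate → floor temperature), so it is a common cause of both.
No stated relationship gives changeover count a causal route to floor temperature, so the correlation is explained by the shared upstream cause rather than a direct effect.

absenteeism rate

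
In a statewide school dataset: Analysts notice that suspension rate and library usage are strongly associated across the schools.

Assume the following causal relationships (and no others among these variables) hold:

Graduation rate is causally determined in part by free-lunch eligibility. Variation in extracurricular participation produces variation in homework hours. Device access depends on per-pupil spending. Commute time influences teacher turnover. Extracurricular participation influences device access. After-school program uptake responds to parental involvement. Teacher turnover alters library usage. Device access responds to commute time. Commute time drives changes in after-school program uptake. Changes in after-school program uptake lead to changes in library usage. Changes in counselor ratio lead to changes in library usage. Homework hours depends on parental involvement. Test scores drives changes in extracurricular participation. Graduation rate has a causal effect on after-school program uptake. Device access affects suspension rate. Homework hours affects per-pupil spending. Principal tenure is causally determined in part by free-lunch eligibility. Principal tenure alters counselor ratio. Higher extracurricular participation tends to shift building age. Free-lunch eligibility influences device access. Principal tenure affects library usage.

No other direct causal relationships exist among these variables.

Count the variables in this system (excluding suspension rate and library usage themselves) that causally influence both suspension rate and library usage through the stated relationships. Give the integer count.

The common causes are: commute time (to suspension rate via commute time → device access → suspension rate; to library usage via commute time → teacher turnover → library usage); free-lunch eligibility (to suspension rate via free-lunch eligibility → device access → suspension rate; to library usage via free-lunch eligibility → principal tenure → library usage); parental involvement (to suspension rate via parental involvement → homework hours → per-pupil spending → device access → suspension rate; to library usage via parental involvement → after-school program uptake → library usage).
Every other variable lacks a causal path to at least one of suspension rate and library usage.

3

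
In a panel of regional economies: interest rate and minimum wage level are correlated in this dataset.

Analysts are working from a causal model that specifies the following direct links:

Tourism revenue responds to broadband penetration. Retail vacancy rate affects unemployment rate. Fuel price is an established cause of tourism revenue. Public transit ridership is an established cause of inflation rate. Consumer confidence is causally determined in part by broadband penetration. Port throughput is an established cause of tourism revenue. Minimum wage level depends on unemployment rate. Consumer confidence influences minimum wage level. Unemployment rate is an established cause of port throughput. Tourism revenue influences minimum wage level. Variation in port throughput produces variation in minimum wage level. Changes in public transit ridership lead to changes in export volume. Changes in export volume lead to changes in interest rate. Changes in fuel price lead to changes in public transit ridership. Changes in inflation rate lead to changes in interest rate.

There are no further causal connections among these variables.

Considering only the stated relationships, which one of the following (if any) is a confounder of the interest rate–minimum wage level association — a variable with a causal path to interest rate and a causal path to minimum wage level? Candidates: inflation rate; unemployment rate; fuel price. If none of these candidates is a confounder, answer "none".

Fuel price causes interest rate (fuel price → public transit ridership → export volume → interest rate) and also causes minimum wage level (fuel price → tourism revenue → minimum wage level); it is a common cause of both.
Each of the other candidates lacks a causal path to at least one of interest rate and minimum wage level, so they do not confound the relationship.

fuel price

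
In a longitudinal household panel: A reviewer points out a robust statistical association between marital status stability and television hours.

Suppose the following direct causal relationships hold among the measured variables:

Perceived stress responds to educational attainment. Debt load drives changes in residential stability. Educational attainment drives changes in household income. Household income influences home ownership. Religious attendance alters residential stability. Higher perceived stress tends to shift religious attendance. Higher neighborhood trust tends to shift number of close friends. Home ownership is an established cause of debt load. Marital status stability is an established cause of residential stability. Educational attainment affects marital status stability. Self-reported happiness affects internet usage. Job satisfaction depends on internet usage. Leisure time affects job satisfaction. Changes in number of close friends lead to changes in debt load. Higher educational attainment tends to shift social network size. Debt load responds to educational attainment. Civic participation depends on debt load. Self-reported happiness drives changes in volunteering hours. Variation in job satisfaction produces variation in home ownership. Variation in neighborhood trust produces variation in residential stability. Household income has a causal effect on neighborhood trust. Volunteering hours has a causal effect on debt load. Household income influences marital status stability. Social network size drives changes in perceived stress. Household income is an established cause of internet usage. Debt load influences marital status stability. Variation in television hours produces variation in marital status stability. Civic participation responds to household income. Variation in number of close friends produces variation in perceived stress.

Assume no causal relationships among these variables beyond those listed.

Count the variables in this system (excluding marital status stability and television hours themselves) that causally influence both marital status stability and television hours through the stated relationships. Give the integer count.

No listed variable has a causal path to both marital status stability and television hours, so there are no common causes.

0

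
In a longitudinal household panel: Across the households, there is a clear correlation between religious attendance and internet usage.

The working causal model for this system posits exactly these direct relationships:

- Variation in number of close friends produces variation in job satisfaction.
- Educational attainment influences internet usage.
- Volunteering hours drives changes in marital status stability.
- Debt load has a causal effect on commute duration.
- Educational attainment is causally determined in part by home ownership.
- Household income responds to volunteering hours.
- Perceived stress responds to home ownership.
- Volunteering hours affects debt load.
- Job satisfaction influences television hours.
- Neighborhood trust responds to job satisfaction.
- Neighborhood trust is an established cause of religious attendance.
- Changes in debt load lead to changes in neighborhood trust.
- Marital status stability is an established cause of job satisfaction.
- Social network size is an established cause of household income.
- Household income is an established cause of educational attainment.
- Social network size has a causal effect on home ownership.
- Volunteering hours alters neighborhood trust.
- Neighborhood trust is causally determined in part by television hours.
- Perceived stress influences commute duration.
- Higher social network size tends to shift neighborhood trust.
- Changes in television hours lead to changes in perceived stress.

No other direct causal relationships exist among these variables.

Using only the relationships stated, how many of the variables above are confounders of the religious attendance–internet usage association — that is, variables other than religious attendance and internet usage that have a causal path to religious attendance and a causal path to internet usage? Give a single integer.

The common causes are: social network size (to religious attendance via social network size → neighborhood trust → religious attendance; to internet usage via social network size → home ownership → educational attainment → internet usage); volunteering hours (to religious attendance via volunteering hours → neighborhood trust → religious attendance; to internet usage via volunteering hours → household income → educational attainment → internet usage).
Every other variable lacks a causal path to at least one of religious attendance and internet usage.

2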